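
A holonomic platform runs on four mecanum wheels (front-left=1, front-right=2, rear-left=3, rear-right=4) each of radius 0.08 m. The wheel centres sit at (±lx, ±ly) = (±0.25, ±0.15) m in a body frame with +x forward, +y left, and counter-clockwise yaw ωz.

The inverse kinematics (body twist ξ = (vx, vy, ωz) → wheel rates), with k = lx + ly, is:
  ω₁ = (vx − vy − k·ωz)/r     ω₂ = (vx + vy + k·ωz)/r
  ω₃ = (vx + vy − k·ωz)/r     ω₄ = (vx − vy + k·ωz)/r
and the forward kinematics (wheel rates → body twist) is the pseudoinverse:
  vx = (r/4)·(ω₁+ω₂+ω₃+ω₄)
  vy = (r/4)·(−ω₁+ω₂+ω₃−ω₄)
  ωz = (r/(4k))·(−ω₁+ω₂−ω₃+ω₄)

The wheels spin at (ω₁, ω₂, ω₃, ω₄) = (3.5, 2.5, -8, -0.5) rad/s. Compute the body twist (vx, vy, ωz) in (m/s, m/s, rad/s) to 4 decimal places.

(-0.0500, -0.1700, 0.3250)

k = lx + ly = 0.25 + 0.15 = 0.4000
ω₁+ω₂+ω₃+ω₄ = -2.5000  →  vx = (0.08/4)·-2.5000 = -0.0500
−ω₁+ω₂+ω₃−ω₄ = -8.5000  →  vy = (0.08/4)·-8.5000 = -0.1700
−ω₁+ω₂−ω₃+ω₄ = 6.5000  →  ωz = (0.08/1.6000)·6.5000 = 0.3250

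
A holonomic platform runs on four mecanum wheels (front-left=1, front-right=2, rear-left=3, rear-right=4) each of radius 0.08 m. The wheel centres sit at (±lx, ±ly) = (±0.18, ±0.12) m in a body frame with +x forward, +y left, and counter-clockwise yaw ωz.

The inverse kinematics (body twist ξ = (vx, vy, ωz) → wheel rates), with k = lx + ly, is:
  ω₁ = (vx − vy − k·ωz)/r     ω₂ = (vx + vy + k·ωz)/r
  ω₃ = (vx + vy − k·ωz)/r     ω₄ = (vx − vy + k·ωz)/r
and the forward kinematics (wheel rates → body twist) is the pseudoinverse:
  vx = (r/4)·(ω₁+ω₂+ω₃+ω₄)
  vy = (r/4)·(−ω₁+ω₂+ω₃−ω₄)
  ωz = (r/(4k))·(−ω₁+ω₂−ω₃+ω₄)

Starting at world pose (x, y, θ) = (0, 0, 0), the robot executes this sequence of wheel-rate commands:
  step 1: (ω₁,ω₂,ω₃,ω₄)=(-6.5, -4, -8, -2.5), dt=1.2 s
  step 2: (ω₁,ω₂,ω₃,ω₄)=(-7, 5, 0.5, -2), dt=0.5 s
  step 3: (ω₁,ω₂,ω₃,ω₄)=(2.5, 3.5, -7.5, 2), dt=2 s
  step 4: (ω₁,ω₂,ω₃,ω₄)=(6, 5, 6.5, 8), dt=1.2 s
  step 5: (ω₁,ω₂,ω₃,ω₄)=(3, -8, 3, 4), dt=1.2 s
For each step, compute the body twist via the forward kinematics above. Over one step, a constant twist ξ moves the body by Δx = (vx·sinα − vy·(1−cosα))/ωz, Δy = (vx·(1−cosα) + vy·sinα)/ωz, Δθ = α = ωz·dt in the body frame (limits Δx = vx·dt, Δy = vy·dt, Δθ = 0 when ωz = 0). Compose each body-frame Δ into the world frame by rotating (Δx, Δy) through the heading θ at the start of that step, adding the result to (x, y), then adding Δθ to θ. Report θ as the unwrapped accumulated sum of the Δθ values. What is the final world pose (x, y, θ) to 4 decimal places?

(-0.4295, 0.5234, 1.5967)

step 1: ξ=(vx,vy,ωz)=(-0.4200, -0.0600, 0.5333), dt=1.2 → body Δ=(-0.4480, -0.2230, 0.6400) → world pose (-0.4480, -0.2230, 0.6400)
step 2: ξ=(vx,vy,ωz)=(-0.0700, 0.2900, 0.6333), dt=0.5 → body Δ=(-0.0572, 0.1371, 0.3167) → world pose (-0.5758, -0.1472, 0.9567)
step 3: ξ=(vx,vy,ωz)=(0.0100, -0.1700, 0.7000), dt=2.0 → body Δ=(0.2157, -0.2275, 1.4000) → world pose (-0.2656, -0.1020, 2.3567)
step 4: ξ=(vx,vy,ωz)=(0.5100, -0.0500, 0.0333), dt=1.2 → body Δ=(0.6130, -0.0477, 0.0400) → world pose (-0.6655, 0.3650, 2.3967)
step 5: ξ=(vx,vy,ωz)=(0.0400, -0.2400, -0.6667), dt=1.2 → body Δ=(-0.0661, -0.2764, -0.8000) → world pose (-0.4295, 0.5234, 1.5967)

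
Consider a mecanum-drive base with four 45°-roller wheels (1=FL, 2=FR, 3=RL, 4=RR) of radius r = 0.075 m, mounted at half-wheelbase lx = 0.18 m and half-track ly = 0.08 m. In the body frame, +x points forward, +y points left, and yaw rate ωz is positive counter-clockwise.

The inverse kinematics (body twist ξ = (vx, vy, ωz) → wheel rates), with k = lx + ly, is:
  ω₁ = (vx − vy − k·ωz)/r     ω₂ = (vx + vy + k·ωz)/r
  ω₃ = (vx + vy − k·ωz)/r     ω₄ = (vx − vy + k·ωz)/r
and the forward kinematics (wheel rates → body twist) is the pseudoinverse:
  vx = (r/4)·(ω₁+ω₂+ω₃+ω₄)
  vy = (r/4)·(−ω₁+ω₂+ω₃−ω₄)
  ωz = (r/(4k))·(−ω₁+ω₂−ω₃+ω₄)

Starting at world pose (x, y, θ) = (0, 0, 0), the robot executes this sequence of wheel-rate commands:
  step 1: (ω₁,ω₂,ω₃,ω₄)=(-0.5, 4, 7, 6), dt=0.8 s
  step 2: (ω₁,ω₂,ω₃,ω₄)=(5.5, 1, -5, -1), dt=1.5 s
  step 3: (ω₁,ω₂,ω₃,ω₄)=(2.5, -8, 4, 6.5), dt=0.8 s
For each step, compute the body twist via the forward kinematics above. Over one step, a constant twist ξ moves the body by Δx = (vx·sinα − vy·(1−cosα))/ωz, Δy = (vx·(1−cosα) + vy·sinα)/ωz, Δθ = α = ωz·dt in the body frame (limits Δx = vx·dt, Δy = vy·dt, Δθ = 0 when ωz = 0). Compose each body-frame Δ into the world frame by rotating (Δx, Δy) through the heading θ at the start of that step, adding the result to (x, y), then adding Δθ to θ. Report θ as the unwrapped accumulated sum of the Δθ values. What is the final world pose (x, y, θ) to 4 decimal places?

(0.3510, -0.3249, -0.3137)

step 1: ξ=(vx,vy,ωz)=(0.3094, 0.1031, 0.2524), dt=0.8 → body Δ=(0.2375, 0.1068, 0.2019) → world pose (0.2375, 0.1068, 0.2019)
step 2: ξ=(vx,vy,ωz)=(0.0094, -0.1594, -0.0361), dt=1.5 → body Δ=(0.0076, -0.2393, -0.0541) → world pose (0.2930, -0.1261, 0.1478)
step 3: ξ=(vx,vy,ωz)=(0.0938, -0.2437, -0.5769), dt=0.8 → body Δ=(0.0282, -0.2052, -0.4615) → world pose (0.3510, -0.3249, -0.3137)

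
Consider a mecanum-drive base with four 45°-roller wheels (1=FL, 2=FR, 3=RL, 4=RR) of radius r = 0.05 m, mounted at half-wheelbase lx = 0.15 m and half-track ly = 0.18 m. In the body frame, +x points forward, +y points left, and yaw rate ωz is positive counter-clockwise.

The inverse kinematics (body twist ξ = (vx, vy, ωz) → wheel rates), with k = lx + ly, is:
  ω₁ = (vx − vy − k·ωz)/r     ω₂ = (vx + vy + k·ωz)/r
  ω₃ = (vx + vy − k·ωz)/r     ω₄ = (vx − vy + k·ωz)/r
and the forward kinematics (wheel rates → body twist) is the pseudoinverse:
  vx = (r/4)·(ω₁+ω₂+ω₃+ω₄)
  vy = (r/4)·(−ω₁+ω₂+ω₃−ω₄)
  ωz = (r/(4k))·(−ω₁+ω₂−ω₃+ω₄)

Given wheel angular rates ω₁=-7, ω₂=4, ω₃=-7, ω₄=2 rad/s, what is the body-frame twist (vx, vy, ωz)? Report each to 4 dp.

k = lx + ly = 0.15 + 0.18 = 0.3300
ω₁+ω₂+ω₃+ω₄ = -8.0000  →  vx = (0.05/4)·-8.0000 = -0.1000
−ω₁+ω₂+ω₃−ω₄ = 2.0000  →  vy = (0.05/4)·2.0000 = 0.0250
−ω₁+ω₂−ω₃+ω₄ = 20.0000  →  ωz = (0.05/1.3200)·20.0000 = 0.7576

(-0.1000, 0.0250, 0.7576)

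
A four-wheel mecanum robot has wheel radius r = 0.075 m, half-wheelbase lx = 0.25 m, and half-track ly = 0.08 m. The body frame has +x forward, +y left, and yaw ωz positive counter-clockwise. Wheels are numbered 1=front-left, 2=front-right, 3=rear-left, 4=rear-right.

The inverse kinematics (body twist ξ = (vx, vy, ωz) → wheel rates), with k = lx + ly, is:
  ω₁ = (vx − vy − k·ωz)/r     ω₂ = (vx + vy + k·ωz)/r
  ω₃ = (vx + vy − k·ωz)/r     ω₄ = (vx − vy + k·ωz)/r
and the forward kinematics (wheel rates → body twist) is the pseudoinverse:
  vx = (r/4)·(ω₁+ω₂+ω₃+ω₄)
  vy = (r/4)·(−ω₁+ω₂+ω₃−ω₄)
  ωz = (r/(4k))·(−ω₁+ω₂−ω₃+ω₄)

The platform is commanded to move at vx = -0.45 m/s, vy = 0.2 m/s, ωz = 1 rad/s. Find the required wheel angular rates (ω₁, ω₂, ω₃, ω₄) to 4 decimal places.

k = lx + ly = 0.25 + 0.08 = 0.3300;  k·ωz = 0.3300·1 = 0.3300
ω₁ (FL) = (vx − vy − k·ωz)/r = -0.9800/0.075 = -13.0667
ω₂ (FR) = (vx + vy + k·ωz)/r = 0.0800/0.075 = 1.0667
ω₃ (RL) = (vx + vy − k·ωz)/r = -0.5800/0.075 = -7.7333
ω₄ (RR) = (vx − vy + k·ωz)/r = -0.3200/0.075 = -4.2667

(-13.0667, 1.0667, -7.7333, -4.2667)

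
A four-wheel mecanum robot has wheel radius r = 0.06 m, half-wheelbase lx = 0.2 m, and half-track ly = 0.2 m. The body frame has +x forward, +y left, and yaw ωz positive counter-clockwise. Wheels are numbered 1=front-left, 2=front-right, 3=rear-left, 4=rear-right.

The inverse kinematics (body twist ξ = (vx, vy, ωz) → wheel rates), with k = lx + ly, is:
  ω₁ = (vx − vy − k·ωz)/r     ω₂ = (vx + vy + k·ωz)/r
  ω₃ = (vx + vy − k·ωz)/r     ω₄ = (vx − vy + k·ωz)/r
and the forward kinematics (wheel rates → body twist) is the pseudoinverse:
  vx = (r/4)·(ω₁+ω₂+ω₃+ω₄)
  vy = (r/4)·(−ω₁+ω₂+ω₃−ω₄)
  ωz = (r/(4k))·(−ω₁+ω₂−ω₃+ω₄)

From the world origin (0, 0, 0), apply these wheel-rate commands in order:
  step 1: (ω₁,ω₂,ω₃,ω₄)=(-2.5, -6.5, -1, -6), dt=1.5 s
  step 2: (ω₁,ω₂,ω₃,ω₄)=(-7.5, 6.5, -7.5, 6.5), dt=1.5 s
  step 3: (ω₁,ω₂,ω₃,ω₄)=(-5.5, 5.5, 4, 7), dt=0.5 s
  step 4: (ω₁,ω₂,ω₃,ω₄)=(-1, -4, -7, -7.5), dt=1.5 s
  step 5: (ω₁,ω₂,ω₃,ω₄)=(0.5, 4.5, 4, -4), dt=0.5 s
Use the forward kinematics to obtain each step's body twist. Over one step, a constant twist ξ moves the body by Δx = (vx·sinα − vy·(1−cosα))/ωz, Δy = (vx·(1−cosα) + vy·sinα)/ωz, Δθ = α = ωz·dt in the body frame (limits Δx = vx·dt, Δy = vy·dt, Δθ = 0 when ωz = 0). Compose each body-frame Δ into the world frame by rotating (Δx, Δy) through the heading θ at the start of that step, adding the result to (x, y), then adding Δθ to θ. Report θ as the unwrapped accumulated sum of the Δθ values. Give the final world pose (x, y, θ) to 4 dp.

(-0.5593, -0.1596, 1.0594)

step 1: ξ=(vx,vy,ωz)=(-0.2400, 0.0150, -0.3375), dt=1.5 → body Δ=(-0.3392, 0.1107, -0.5062) → world pose (-0.3392, 0.1107, -0.5062)
step 2: ξ=(vx,vy,ωz)=(-0.0300, 0.0000, 1.0500), dt=1.5 → body Δ=(-0.0286, -0.0287, 1.5750) → world pose (-0.3781, 0.0995, 1.0688)
step 3: ξ=(vx,vy,ωz)=(0.1650, 0.1200, 0.5250), dt=0.5 → body Δ=(0.0737, 0.0701, 0.2625) → world pose (-0.4041, 0.1979, 1.3313)
step 4: ξ=(vx,vy,ωz)=(-0.2925, -0.0375, -0.1312), dt=1.5 → body Δ=(-0.4414, -0.0128, -0.1969) → world pose (-0.4964, -0.2340, 1.1344)
step 5: ξ=(vx,vy,ωz)=(0.0750, 0.1800, -0.1500), dt=0.5 → body Δ=(0.0408, 0.0885, -0.0750) → world pose (-0.5593, -0.1596, 1.0594)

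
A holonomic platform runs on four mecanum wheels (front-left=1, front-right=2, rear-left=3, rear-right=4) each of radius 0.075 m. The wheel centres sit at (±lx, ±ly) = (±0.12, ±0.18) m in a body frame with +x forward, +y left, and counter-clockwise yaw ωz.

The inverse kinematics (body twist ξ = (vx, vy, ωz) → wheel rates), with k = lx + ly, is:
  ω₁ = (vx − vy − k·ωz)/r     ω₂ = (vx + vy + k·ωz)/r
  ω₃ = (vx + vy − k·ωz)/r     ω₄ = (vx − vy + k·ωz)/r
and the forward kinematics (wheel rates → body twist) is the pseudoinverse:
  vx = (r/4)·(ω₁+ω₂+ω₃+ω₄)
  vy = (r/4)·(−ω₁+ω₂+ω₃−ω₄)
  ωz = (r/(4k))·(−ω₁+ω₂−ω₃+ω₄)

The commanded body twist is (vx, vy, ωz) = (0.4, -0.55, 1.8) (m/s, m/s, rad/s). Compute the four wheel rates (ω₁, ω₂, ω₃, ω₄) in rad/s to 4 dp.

k = lx + ly = 0.12 + 0.18 = 0.3000;  k·ωz = 0.3000·1.8 = 0.5400
ω₁ (FL) = (vx − vy − k·ωz)/r = 0.4100/0.075 = 5.4667
ω₂ (FR) = (vx + vy + k·ωz)/r = 0.3900/0.075 = 5.2000
ω₃ (RL) = (vx + vy − k·ωz)/r = -0.6900/0.075 = -9.2000
ω₄ (RR) = (vx − vy + k·ωz)/r = 1.4900/0.075 = 19.8667

(5.4667, 5.2000, -9.2000, 19.8667)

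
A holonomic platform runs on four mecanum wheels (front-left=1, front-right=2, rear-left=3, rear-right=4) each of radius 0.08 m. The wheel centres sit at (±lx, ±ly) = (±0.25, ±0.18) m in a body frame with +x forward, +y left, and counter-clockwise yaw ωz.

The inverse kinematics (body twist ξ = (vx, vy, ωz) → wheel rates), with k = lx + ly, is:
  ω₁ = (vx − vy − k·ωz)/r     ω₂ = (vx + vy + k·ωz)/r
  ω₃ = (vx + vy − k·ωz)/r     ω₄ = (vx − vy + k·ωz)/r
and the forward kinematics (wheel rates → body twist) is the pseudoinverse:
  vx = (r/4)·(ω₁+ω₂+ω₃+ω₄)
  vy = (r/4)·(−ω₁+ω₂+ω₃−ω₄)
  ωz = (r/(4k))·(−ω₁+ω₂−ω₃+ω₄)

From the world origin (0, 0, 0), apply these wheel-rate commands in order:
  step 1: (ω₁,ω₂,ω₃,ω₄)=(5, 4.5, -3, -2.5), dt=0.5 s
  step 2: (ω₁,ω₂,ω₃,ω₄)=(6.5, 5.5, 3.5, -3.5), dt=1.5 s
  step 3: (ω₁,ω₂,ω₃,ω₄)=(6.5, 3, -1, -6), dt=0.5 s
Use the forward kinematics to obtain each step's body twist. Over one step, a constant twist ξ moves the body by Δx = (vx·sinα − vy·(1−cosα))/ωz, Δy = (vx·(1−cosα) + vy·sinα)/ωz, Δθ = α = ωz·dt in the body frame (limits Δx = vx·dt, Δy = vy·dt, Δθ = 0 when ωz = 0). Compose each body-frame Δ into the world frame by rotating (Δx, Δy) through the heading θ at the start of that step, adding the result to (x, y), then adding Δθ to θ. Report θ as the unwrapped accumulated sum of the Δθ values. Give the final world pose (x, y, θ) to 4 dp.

step 1: ξ=(vx,vy,ωz)=(0.0800, -0.0200, 0.0000), dt=0.5 → body Δ=(0.0400, -0.0100, 0.0000) → world pose (0.0400, -0.0100, 0.0000)
step 2: ξ=(vx,vy,ωz)=(0.2400, 0.1200, -0.3721), dt=1.5 → body Δ=(0.3905, 0.0729, -0.5581) → world pose (0.4305, 0.0629, -0.5581)
step 3: ξ=(vx,vy,ωz)=(0.0500, 0.0300, -0.3953), dt=0.5 → body Δ=(0.0263, 0.0124, -0.1977) → world pose (0.4594, 0.0595, -0.7558)

(0.4594, 0.0595, -0.7558)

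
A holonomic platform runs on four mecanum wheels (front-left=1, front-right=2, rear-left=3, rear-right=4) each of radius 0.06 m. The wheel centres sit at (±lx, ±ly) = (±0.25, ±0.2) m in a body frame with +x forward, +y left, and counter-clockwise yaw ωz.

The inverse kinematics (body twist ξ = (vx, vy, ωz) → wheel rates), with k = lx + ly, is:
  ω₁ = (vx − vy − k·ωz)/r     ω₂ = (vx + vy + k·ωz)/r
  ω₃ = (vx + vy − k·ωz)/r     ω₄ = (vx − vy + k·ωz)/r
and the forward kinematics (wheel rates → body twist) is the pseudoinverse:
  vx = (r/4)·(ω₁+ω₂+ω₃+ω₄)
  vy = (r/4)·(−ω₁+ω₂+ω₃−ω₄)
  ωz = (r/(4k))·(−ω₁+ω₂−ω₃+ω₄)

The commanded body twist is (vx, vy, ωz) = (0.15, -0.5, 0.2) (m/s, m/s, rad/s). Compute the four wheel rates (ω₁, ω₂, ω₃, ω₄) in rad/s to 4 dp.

(9.3333, -4.3333, -7.3333, 12.3333)

k = lx + ly = 0.25 + 0.2 = 0.4500;  k·ωz = 0.4500·0.2 = 0.0900
ω₁ (FL) = (vx − vy − k·ωz)/r = 0.5600/0.06 = 9.3333
ω₂ (FR) = (vx + vy + k·ωz)/r = -0.2600/0.06 = -4.3333
ω₃ (RL) = (vx + vy − k·ωz)/r = -0.4400/0.06 = -7.3333
ω₄ (RR) = (vx − vy + k·ωz)/r = 0.7400/0.06 = 12.3333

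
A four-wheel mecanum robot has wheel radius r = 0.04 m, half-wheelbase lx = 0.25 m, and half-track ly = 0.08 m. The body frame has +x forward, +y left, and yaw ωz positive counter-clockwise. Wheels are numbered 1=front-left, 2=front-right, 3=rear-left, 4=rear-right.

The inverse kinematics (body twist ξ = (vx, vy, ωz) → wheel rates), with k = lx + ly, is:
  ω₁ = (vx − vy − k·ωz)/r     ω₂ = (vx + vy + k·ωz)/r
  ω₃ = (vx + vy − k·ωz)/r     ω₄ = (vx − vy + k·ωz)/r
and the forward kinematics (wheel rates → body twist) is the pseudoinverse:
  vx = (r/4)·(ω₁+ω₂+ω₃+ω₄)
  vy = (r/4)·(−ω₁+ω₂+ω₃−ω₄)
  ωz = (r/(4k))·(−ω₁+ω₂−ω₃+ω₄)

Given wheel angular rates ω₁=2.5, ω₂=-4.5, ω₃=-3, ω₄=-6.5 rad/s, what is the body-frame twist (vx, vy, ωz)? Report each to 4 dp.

(-0.1150, -0.0350, -0.3182)

k = lx + ly = 0.25 + 0.08 = 0.3300
ω₁+ω₂+ω₃+ω₄ = -11.5000  →  vx = (0.04/4)·-11.5000 = -0.1150
−ω₁+ω₂+ω₃−ω₄ = -3.5000  →  vy = (0.04/4)·-3.5000 = -0.0350
−ω₁+ω₂−ω₃+ω₄ = -10.5000  →  ωz = (0.04/1.3200)·-10.5000 = -0.3182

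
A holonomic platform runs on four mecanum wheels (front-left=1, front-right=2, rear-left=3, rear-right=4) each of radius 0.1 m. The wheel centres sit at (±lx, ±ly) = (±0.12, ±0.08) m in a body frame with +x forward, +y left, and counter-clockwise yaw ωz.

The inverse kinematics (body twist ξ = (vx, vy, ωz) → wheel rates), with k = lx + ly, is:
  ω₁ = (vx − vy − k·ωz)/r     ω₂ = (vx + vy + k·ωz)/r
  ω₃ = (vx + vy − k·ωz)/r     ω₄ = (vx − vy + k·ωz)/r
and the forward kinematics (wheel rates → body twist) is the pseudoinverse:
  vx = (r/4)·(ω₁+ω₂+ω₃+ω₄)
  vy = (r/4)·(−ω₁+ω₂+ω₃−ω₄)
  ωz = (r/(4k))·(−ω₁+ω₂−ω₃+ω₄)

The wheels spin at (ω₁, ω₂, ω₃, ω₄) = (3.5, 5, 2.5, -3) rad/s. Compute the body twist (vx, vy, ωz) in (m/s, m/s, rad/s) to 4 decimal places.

(0.2000, 0.1750, -0.5000)

k = lx + ly = 0.12 + 0.08 = 0.2000
ω₁+ω₂+ω₃+ω₄ = 8.0000  →  vx = (0.1/4)·8.0000 = 0.2000
−ω₁+ω₂+ω₃−ω₄ = 7.0000  →  vy = (0.1/4)·7.0000 = 0.1750
−ω₁+ω₂−ω₃+ω₄ = -4.0000  →  ωz = (0.1/0.8000)·-4.0000 = -0.5000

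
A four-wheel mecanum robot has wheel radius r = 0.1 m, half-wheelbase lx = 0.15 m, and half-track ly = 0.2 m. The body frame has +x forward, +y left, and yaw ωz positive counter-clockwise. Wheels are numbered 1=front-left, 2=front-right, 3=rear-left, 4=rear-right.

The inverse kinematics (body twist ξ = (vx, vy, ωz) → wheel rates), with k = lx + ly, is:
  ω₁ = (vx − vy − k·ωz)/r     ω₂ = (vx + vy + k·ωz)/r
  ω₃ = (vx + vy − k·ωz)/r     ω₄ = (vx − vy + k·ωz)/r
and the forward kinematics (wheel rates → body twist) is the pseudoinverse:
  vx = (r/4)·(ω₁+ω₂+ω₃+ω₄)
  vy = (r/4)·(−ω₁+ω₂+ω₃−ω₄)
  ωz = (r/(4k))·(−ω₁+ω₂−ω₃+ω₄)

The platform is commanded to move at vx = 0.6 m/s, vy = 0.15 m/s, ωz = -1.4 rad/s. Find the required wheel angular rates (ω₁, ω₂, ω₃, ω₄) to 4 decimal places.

(9.4000, 2.6000, 12.4000, -0.4000)

k = lx + ly = 0.15 + 0.2 = 0.3500;  k·ωz = 0.3500·-1.4 = -0.4900
ω₁ (FL) = (vx − vy − k·ωz)/r = 0.9400/0.1 = 9.4000
ω₂ (FR) = (vx + vy + k·ωz)/r = 0.2600/0.1 = 2.6000
ω₃ (RL) = (vx + vy − k·ωz)/r = 1.2400/0.1 = 12.4000
ω₄ (RR) = (vx − vy + k·ωz)/r = -0.0400/0.1 = -0.4000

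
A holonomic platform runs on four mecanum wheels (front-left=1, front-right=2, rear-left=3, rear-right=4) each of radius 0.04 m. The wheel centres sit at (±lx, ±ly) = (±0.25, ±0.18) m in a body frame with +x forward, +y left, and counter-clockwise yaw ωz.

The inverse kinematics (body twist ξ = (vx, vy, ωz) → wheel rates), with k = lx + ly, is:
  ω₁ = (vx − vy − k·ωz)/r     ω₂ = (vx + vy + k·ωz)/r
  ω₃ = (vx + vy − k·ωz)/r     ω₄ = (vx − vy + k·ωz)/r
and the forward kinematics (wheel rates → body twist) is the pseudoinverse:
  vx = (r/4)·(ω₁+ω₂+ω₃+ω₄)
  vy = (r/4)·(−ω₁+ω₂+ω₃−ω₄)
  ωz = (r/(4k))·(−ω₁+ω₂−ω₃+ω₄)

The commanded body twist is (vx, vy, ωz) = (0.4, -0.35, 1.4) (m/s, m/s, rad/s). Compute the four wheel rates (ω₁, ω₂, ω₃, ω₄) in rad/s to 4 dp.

k = lx + ly = 0.25 + 0.18 = 0.4300;  k·ωz = 0.4300·1.4 = 0.6020
ω₁ (FL) = (vx − vy − k·ωz)/r = 0.1480/0.04 = 3.7000
ω₂ (FR) = (vx + vy + k·ωz)/r = 0.6520/0.04 = 16.3000
ω₃ (RL) = (vx + vy − k·ωz)/r = -0.5520/0.04 = -13.8000
ω₄ (RR) = (vx − vy + k·ωz)/r = 1.3520/0.04 = 33.8000

(3.7000, 16.3000, -13.8000, 33.8000)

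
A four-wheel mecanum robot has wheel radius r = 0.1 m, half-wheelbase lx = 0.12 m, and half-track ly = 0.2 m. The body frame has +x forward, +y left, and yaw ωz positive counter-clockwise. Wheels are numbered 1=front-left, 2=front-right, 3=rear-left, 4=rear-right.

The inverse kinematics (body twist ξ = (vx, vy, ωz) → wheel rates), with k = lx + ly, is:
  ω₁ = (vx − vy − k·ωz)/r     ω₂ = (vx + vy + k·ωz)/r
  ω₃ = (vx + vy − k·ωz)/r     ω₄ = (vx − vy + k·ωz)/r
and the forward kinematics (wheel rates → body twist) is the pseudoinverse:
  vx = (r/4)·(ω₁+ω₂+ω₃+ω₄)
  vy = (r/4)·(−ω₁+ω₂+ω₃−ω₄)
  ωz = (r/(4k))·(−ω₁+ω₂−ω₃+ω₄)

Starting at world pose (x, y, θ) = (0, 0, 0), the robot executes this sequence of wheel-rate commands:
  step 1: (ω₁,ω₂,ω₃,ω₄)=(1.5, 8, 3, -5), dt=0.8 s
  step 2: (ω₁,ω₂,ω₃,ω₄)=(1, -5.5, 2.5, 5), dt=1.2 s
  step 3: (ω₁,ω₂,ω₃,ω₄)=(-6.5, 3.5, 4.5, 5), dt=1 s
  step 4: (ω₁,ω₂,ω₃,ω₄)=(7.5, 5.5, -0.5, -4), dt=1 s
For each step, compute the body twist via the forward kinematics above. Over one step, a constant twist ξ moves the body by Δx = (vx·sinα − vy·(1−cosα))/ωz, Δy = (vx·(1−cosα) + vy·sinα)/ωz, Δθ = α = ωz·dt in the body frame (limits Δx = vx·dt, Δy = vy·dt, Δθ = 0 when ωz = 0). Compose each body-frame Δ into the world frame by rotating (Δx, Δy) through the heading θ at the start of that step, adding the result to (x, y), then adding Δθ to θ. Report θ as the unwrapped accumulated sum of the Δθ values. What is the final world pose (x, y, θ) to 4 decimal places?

step 1: ξ=(vx,vy,ωz)=(0.1875, 0.3625, -0.1172), dt=0.8 → body Δ=(0.1634, 0.2825, -0.0938) → world pose (0.1634, 0.2825, -0.0938)
step 2: ξ=(vx,vy,ωz)=(0.0750, -0.2250, -0.3125), dt=1.2 → body Δ=(0.0379, -0.2804, -0.3750) → world pose (0.1748, -0.0002, -0.4688)
step 3: ξ=(vx,vy,ωz)=(0.1625, 0.2375, 0.8203), dt=1.0 → body Δ=(0.0528, 0.2747, 0.8203) → world pose (0.3461, 0.2211, 0.3516)
step 4: ξ=(vx,vy,ωz)=(0.2125, 0.0375, -0.4297), dt=1.0 → body Δ=(0.2140, -0.0086, -0.4297) → world pose (0.5499, 0.2867, -0.0781)

(0.5499, 0.2867, -0.0781)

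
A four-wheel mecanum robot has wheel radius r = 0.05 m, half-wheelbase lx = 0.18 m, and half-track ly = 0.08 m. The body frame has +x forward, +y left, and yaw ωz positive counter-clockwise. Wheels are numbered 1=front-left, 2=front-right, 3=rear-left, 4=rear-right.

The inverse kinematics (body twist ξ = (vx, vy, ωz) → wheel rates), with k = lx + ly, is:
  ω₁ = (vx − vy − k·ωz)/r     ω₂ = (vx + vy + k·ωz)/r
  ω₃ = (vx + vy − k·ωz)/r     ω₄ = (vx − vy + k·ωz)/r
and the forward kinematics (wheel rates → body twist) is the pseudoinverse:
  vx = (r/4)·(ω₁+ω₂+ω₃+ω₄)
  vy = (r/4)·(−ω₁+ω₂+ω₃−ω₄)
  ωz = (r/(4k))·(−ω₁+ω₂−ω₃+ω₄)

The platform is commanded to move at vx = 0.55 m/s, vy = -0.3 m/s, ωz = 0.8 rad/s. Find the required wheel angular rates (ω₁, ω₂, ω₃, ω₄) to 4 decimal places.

k = lx + ly = 0.18 + 0.08 = 0.2600;  k·ωz = 0.2600·0.8 = 0.2080
ω₁ (FL) = (vx − vy − k·ωz)/r = 0.6420/0.05 = 12.8400
ω₂ (FR) = (vx + vy + k·ωz)/r = 0.4580/0.05 = 9.1600
ω₃ (RL) = (vx + vy − k·ωz)/r = 0.0420/0.05 = 0.8400
ω₄ (RR) = (vx − vy + k·ωz)/r = 1.0580/0.05 = 21.1600

(12.8400, 9.1600, 0.8400, 21.1600)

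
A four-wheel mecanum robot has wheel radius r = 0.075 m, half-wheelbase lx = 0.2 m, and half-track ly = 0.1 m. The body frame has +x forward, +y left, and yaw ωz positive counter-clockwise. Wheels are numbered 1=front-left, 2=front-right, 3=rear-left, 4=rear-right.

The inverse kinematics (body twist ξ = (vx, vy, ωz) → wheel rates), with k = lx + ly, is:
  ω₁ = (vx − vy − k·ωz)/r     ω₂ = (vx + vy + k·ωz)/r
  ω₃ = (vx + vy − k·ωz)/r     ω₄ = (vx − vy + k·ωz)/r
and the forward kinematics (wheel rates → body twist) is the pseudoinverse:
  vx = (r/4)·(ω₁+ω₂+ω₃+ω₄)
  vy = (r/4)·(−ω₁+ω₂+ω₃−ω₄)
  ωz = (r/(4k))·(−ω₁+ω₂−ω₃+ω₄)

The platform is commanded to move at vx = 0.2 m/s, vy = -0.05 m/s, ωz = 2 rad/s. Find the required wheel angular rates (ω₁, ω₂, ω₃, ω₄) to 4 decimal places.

(-4.6667, 10.0000, -6.0000, 11.3333)

k = lx + ly = 0.2 + 0.1 = 0.3000;  k·ωz = 0.3000·2 = 0.6000
ω₁ (FL) = (vx − vy − k·ωz)/r = -0.3500/0.075 = -4.6667
ω₂ (FR) = (vx + vy + k·ωz)/r = 0.7500/0.075 = 10.0000
ω₃ (RL) = (vx + vy − k·ωz)/r = -0.4500/0.075 = -6.0000
ω₄ (RR) = (vx − vy + k·ωz)/r = 0.8500/0.075 = 11.3333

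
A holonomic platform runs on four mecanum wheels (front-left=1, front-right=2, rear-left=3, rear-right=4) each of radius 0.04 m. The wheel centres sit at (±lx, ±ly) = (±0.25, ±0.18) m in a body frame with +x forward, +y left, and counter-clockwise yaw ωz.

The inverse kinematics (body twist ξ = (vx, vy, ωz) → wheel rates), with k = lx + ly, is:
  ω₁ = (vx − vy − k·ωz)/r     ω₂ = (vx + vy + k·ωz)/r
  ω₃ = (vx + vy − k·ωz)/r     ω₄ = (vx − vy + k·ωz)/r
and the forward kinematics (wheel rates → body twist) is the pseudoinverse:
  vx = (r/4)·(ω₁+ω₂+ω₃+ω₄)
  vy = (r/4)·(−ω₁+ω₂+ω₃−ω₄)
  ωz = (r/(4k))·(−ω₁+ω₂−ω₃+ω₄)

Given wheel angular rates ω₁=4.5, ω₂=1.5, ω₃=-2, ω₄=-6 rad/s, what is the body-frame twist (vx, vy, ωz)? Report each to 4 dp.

k = lx + ly = 0.25 + 0.18 = 0.4300
ω₁+ω₂+ω₃+ω₄ = -2.0000  →  vx = (0.04/4)·-2.0000 = -0.0200
−ω₁+ω₂+ω₃−ω₄ = 1.0000  →  vy = (0.04/4)·1.0000 = 0.0100
−ω₁+ω₂−ω₃+ω₄ = -7.0000  →  ωz = (0.04/1.7200)·-7.0000 = -0.1628

(-0.0200, 0.0100, -0.1628)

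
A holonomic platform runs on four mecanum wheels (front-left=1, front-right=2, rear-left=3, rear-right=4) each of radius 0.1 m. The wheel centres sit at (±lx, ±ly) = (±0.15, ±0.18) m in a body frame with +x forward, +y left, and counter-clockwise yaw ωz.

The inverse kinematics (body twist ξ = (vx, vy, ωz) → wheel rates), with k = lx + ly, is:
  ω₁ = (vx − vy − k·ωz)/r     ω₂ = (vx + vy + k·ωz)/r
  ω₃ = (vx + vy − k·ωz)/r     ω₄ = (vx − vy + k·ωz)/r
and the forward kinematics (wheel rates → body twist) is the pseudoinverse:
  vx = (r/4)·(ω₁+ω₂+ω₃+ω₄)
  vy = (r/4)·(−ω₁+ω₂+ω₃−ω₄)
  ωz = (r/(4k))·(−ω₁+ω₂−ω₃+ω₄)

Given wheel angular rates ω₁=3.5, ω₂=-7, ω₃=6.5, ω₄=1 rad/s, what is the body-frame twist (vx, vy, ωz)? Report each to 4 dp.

(0.1000, -0.1250, -1.2121)

k = lx + ly = 0.15 + 0.18 = 0.3300
ω₁+ω₂+ω₃+ω₄ = 4.0000  →  vx = (0.1/4)·4.0000 = 0.1000
−ω₁+ω₂+ω₃−ω₄ = -5.0000  →  vy = (0.1/4)·-5.0000 = -0.1250
−ω₁+ω₂−ω₃+ω₄ = -16.0000  →  ωz = (0.1/1.3200)·-16.0000 = -1.2121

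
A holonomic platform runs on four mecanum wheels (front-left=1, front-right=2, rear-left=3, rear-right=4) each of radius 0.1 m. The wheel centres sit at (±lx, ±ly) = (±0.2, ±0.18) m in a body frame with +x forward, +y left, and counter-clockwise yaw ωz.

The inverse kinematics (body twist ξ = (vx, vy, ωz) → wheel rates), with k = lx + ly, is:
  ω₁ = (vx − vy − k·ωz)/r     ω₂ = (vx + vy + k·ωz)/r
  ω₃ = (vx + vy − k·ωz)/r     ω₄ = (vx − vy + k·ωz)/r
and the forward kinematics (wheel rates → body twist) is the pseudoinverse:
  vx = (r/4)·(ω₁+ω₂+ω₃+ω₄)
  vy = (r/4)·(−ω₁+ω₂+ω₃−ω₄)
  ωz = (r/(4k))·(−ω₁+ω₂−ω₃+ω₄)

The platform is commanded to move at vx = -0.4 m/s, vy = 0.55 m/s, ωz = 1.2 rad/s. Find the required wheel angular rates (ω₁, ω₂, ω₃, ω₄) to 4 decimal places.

(-14.0600, 6.0600, -3.0600, -4.9400)

k = lx + ly = 0.2 + 0.18 = 0.3800;  k·ωz = 0.3800·1.2 = 0.4560
ω₁ (FL) = (vx − vy − k·ωz)/r = -1.4060/0.1 = -14.0600
ω₂ (FR) = (vx + vy + k·ωz)/r = 0.6060/0.1 = 6.0600
ω₃ (RL) = (vx + vy − k·ωz)/r = -0.3060/0.1 = -3.0600
ω₄ (RR) = (vx − vy + k·ωz)/r = -0.4940/0.1 = -4.9400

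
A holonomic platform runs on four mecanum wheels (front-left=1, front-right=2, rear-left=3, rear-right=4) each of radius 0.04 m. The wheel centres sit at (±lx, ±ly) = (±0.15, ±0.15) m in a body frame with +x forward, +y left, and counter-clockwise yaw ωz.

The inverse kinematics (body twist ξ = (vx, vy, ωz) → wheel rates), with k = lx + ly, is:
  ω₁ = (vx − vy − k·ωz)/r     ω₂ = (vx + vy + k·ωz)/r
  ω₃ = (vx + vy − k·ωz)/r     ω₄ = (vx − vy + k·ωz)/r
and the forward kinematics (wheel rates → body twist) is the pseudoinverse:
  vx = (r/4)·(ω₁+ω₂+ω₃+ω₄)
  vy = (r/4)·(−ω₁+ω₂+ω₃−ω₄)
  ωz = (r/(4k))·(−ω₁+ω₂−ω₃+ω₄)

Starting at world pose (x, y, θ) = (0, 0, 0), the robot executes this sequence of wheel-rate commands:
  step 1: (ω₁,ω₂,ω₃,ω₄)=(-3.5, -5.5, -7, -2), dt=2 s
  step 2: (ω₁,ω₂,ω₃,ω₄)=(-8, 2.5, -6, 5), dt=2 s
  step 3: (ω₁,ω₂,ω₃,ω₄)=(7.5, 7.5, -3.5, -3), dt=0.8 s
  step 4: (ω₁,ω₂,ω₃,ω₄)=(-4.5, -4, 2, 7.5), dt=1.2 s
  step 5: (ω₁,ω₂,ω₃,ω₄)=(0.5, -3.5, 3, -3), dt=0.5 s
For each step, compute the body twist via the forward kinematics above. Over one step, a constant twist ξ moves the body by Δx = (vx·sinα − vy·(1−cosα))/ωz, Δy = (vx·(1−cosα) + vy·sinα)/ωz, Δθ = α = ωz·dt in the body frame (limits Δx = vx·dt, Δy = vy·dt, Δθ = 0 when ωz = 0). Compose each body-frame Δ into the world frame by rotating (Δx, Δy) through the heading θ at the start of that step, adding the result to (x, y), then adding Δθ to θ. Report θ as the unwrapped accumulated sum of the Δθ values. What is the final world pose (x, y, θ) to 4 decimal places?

step 1: ξ=(vx,vy,ωz)=(-0.1800, -0.0700, 0.1000), dt=2.0 → body Δ=(-0.3437, -0.1749, 0.2000) → world pose (-0.3437, -0.1749, 0.2000)
step 2: ξ=(vx,vy,ωz)=(-0.0650, -0.0050, 0.7167), dt=2.0 → body Δ=(-0.0838, -0.0852, 1.4333) → world pose (-0.4089, -0.2751, 1.6333)
step 3: ξ=(vx,vy,ωz)=(0.0850, -0.0050, 0.0167), dt=0.8 → body Δ=(0.0680, -0.0035, 0.0133) → world pose (-0.4096, -0.2070, 1.6467)
step 4: ξ=(vx,vy,ωz)=(0.0100, -0.0500, 0.2000), dt=1.2 → body Δ=(0.0191, -0.0580, 0.2400) → world pose (-0.3532, -0.1836, 1.8867)
step 5: ξ=(vx,vy,ωz)=(-0.0300, 0.0200, -0.3333), dt=0.5 → body Δ=(-0.0141, 0.0112, -0.1667) → world pose (-0.3595, -0.2005, 1.7200)

(-0.3595, -0.2005, 1.7200)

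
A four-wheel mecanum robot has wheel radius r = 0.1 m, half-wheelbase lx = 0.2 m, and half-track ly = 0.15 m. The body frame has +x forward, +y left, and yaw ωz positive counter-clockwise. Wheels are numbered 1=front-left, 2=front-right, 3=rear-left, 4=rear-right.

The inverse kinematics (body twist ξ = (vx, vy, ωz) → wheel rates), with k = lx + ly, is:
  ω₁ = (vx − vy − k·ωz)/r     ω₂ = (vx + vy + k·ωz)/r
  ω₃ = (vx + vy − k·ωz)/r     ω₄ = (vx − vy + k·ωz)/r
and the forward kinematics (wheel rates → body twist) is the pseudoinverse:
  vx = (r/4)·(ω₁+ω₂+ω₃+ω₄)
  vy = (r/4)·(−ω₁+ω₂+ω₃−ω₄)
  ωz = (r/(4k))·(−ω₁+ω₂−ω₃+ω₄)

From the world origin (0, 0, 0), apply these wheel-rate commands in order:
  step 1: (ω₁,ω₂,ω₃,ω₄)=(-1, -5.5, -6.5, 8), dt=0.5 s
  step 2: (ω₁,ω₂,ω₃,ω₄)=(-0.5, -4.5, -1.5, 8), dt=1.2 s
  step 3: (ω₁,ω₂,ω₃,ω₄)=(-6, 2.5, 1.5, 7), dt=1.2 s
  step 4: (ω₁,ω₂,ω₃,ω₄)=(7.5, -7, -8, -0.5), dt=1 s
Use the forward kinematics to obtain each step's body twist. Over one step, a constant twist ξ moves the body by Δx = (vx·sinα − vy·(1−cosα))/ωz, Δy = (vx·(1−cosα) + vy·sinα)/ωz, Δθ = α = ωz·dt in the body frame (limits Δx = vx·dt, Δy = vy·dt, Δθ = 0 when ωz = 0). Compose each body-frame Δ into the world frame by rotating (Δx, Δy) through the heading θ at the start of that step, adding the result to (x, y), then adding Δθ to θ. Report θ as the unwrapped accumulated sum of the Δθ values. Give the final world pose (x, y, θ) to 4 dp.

step 1: ξ=(vx,vy,ωz)=(-0.1250, -0.4750, 0.7143), dt=0.5 → body Δ=(-0.0192, -0.2435, 0.3571) → world pose (-0.0192, -0.2435, 0.3571)
step 2: ξ=(vx,vy,ωz)=(0.0375, -0.3375, 0.3929), dt=1.2 → body Δ=(0.1371, -0.3798, 0.4714) → world pose (0.2420, -0.5514, 0.8286)
step 3: ξ=(vx,vy,ωz)=(0.1250, 0.0750, 1.0000), dt=1.2 → body Δ=(0.0687, 0.1496, 1.2000) → world pose (0.1781, -0.3997, 2.0286)
step 4: ξ=(vx,vy,ωz)=(-0.2000, -0.5500, -0.5000), dt=1.0 → body Δ=(-0.3264, -0.4784, -0.5000) → world pose (0.7515, -0.4810, 1.5286)

(0.7515, -0.4810, 1.5286)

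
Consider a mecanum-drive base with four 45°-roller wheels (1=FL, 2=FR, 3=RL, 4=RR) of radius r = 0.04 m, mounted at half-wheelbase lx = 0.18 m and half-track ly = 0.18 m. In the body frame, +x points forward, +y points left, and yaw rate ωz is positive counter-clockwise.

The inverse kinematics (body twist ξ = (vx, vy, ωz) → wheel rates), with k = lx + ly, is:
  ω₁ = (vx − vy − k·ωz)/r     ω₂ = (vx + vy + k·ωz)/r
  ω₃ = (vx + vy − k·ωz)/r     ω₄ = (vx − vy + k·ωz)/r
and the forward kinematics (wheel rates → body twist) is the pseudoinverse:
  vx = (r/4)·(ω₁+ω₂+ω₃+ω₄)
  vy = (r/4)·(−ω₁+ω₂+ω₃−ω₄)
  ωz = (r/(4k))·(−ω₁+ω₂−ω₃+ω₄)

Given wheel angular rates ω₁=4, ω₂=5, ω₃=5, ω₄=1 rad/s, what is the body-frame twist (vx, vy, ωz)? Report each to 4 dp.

k = lx + ly = 0.18 + 0.18 = 0.3600
ω₁+ω₂+ω₃+ω₄ = 15.0000  →  vx = (0.04/4)·15.0000 = 0.1500
−ω₁+ω₂+ω₃−ω₄ = 5.0000  →  vy = (0.04/4)·5.0000 = 0.0500
−ω₁+ω₂−ω₃+ω₄ = -3.0000  →  ωz = (0.04/1.4400)·-3.0000 = -0.0833

(0.1500, 0.0500, -0.0833)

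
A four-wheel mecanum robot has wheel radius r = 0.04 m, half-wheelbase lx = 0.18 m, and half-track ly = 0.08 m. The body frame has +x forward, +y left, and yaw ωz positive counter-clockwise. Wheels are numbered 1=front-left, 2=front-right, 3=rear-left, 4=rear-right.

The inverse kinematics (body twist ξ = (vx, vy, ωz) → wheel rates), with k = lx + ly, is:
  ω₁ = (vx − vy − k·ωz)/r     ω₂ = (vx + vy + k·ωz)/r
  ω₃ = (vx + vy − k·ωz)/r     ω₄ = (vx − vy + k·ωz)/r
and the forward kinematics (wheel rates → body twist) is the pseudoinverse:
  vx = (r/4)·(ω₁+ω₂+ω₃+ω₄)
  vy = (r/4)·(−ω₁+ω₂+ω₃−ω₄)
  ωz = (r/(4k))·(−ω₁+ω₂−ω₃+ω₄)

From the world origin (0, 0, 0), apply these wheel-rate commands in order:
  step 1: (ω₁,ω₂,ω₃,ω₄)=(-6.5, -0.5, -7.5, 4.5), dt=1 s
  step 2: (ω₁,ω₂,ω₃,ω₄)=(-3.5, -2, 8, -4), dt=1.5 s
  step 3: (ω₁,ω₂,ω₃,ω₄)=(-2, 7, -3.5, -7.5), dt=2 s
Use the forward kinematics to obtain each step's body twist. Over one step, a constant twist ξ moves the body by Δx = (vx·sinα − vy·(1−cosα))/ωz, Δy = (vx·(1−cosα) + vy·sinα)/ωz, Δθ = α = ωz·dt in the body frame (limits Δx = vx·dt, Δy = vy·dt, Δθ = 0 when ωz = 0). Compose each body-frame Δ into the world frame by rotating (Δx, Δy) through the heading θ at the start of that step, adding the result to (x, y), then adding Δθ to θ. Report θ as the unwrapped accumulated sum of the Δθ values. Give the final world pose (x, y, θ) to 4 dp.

(-0.3542, 0.3031, 0.4712)

step 1: ξ=(vx,vy,ωz)=(-0.1000, -0.0600, 0.6923), dt=1.0 → body Δ=(-0.0722, -0.0886, 0.6923) → world pose (-0.0722, -0.0886, 0.6923)
step 2: ξ=(vx,vy,ωz)=(-0.0150, 0.1350, -0.4038), dt=1.5 → body Δ=(0.0383, 0.1969, -0.6058) → world pose (-0.1685, 0.0875, 0.0865)
step 3: ξ=(vx,vy,ωz)=(-0.0600, 0.1300, 0.1923), dt=2.0 → body Δ=(-0.1664, 0.2308, 0.3846) → world pose (-0.3542, 0.3031, 0.4712)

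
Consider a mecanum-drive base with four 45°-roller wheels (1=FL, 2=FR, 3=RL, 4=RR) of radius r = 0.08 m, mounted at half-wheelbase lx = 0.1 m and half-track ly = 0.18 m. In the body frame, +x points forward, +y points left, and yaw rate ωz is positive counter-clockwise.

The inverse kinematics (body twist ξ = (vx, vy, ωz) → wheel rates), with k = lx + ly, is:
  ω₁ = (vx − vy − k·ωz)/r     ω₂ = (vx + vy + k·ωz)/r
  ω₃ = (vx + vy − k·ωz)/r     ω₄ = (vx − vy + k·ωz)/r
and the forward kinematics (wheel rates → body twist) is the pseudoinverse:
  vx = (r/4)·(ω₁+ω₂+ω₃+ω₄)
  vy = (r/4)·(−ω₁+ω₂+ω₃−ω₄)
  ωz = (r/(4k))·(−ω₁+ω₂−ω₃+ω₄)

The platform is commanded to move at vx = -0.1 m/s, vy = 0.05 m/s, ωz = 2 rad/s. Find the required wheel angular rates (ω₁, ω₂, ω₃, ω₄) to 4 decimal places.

k = lx + ly = 0.1 + 0.18 = 0.2800;  k·ωz = 0.2800·2 = 0.5600
ω₁ (FL) = (vx − vy − k·ωz)/r = -0.7100/0.08 = -8.8750
ω₂ (FR) = (vx + vy + k·ωz)/r = 0.5100/0.08 = 6.3750
ω₃ (RL) = (vx + vy − k·ωz)/r = -0.6100/0.08 = -7.6250
ω₄ (RR) = (vx − vy + k·ωz)/r = 0.4100/0.08 = 5.1250

(-8.8750, 6.3750, -7.6250, 5.1250)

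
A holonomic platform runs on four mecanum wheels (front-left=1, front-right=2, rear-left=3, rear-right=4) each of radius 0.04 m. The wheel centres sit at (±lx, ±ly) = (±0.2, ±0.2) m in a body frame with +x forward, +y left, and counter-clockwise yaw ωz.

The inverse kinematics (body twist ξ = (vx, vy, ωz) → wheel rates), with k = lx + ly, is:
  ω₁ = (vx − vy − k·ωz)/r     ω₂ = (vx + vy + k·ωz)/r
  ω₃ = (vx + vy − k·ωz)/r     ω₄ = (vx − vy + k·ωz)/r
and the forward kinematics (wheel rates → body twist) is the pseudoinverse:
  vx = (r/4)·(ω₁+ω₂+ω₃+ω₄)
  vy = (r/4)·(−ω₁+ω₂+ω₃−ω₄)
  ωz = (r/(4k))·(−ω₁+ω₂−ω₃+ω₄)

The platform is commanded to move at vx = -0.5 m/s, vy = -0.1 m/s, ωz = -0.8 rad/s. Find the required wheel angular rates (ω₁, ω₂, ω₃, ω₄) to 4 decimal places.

(-2.0000, -23.0000, -7.0000, -18.0000)

k = lx + ly = 0.2 + 0.2 = 0.4000;  k·ωz = 0.4000·-0.8 = -0.3200
ω₁ (FL) = (vx − vy − k·ωz)/r = -0.0800/0.04 = -2.0000
ω₂ (FR) = (vx + vy + k·ωz)/r = -0.9200/0.04 = -23.0000
ω₃ (RL) = (vx + vy − k·ωz)/r = -0.2800/0.04 = -7.0000
ω₄ (RR) = (vx − vy + k·ωz)/r = -0.7200/0.04 = -18.0000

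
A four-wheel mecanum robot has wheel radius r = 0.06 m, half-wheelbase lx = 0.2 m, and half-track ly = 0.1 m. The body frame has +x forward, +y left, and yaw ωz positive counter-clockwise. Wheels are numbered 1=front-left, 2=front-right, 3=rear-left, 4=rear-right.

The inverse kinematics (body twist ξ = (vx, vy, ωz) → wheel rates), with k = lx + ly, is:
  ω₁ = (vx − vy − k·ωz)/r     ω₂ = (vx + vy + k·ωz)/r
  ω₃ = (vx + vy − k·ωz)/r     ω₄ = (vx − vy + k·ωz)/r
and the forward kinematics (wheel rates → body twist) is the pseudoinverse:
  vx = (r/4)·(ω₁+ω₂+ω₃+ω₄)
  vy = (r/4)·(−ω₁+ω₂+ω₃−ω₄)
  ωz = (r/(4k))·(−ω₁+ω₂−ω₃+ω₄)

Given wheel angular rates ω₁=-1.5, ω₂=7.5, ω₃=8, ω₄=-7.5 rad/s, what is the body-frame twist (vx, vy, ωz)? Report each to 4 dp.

(0.0975, 0.3675, -0.3250)

k = lx + ly = 0.2 + 0.1 = 0.3000
ω₁+ω₂+ω₃+ω₄ = 6.5000  →  vx = (0.06/4)·6.5000 = 0.0975
−ω₁+ω₂+ω₃−ω₄ = 24.5000  →  vy = (0.06/4)·24.5000 = 0.3675
−ω₁+ω₂−ω₃+ω₄ = -6.5000  →  ωz = (0.06/1.2000)·-6.5000 = -0.3250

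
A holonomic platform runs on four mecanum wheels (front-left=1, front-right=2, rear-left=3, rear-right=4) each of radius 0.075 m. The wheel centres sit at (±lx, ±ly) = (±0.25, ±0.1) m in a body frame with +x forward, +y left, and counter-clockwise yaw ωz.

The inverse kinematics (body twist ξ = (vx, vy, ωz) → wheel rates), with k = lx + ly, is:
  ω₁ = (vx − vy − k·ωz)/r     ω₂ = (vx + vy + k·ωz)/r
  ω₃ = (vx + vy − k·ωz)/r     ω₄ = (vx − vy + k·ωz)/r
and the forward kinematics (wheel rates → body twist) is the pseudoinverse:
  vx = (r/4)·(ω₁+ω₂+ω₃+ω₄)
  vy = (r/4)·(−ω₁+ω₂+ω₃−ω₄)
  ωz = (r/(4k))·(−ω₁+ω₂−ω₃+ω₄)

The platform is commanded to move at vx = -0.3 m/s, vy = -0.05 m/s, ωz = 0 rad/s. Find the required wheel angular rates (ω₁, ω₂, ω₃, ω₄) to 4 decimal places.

(-3.3333, -4.6667, -4.6667, -3.3333)

k = lx + ly = 0.25 + 0.1 = 0.3500;  k·ωz = 0.3500·0 = 0.0000
ω₁ (FL) = (vx − vy − k·ωz)/r = -0.2500/0.075 = -3.3333
ω₂ (FR) = (vx + vy + k·ωz)/r = -0.3500/0.075 = -4.6667
ω₃ (RL) = (vx + vy − k·ωz)/r = -0.3500/0.075 = -4.6667
ω₄ (RR) = (vx − vy + k·ωz)/r = -0.2500/0.075 = -3.3333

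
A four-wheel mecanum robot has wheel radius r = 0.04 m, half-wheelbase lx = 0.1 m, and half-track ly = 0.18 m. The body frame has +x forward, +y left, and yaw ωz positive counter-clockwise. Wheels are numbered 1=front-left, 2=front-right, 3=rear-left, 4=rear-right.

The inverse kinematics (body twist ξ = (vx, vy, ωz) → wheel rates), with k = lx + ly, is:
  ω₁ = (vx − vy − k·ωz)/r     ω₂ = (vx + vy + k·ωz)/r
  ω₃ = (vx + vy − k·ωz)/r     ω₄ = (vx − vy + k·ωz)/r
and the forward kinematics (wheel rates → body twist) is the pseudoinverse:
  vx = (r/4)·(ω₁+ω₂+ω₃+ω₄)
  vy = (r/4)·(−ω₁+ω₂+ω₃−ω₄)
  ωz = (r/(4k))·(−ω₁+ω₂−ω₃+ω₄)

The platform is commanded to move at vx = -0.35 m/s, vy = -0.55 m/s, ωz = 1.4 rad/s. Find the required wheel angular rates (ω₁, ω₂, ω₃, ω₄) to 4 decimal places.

k = lx + ly = 0.1 + 0.18 = 0.2800;  k·ωz = 0.2800·1.4 = 0.3920
ω₁ (FL) = (vx − vy − k·ωz)/r = -0.1920/0.04 = -4.8000
ω₂ (FR) = (vx + vy + k·ωz)/r = -0.5080/0.04 = -12.7000
ω₃ (RL) = (vx + vy − k·ωz)/r = -1.2920/0.04 = -32.3000
ω₄ (RR) = (vx − vy + k·ωz)/r = 0.5920/0.04 = 14.8000

(-4.8000, -12.7000, -32.3000, 14.8000)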